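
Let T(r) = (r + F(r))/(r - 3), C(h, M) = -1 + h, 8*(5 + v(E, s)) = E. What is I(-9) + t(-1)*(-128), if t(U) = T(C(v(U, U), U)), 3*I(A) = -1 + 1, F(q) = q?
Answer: -12544/73 ≈ -171.84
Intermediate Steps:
v(E, s) = -5 + E/8
I(A) = 0 (I(A) = (-1 + 1)/3 = (1/3)*0 = 0)
T(r) = 2*r/(-3 + r) (T(r) = (r + r)/(r - 3) = (2*r)/(-3 + r) = 2*r/(-3 + r))
t(U) = 2*(-6 + U/8)/(-9 + U/8) (t(U) = 2*(-1 + (-5 + U/8))/(-3 + (-1 + (-5 + U/8))) = 2*(-6 + U/8)/(-3 + (-6 + U/8)) = 2*(-6 + U/8)/(-9 + U/8))
I(-9) + t(-1)*(-128) = 0 + (2*(-48 - 1)/(-72 - 1))*(-128) = 0 + (2*(-49)/(-73))*(-128) = 0 + (2*(-1/73)*(-49))*(-128) = 0 + (98/73)*(-128) = 0 - 12544/73 = -12544/73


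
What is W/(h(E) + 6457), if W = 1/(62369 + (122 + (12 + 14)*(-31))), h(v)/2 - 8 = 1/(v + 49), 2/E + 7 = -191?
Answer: 485/193655418788 ≈ 2.5044e-9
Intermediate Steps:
E = -1/99 (E = 2/(-7 - 191) = 2/(-198) = 2*(-1/198) = -1/99 ≈ -0.010101)
h(v) = 16 + 2/(49 + v) (h(v) = 16 + 2/(v + 49) = 16 + 2/(49 + v))
W = 1/61685 (W = 1/(62369 + (122 + 26*(-31))) = 1/(62369 + (122 - 806)) = 1/(62369 - 684) = 1/61685 ≈ 1.6211e-5)
W/(h(E) + 6457) = 1/(61685*(2*(393 + 8*(-1/99))/(49 - 1/99) + 6457)) = 1/(61685*(2*(393 - 8/99)/(4850/99) + 6457)) = 1/(61685*(2*(99/4850)*(38899/99) + 6457)) = 1/(61685*(38899/2425 + 6457)) = 1/(61685*(15697124/2425)) = (1/61685)*(2425/15697124) = 485/193655418788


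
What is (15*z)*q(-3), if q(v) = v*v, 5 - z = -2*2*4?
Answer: 2835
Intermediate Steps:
z = 21 (z = 5 - (-2*2)*4 = 5 - (-4)*4 = 5 - 1*(-16) = 5 + 16 = 21)
q(v) = v**2
(15*z)*q(-3) = (15*21)*(-3)**2 = 315*9 = 2835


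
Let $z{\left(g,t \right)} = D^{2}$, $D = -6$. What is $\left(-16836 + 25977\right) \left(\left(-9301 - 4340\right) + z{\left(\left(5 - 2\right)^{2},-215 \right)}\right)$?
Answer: $-124363305$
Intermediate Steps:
$z{\left(g,t \right)} = 36$ ($z{\left(g,t \right)} = \left(-6\right)^{2} = 36$)
$\left(-16836 + 25977\right) \left(\left(-9301 - 4340\right) + z{\left(\left(5 - 2\right)^{2},-215 \right)}\right) = \left(-16836 + 25977\right) \left(\left(-9301 - 4340\right) + 36\right) = 9141 \left(\left(-9301 - 4340\right) + 36\right) = 9141 \left(-13641 + 36\right) = 9141 \left(-13605\right) = -124363305$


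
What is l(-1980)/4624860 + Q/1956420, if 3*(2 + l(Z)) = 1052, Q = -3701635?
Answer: -285314358461/150802810020 ≈ -1.8920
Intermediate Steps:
l(Z) = 1046/3 (l(Z) = -2 + (⅓)*1052 = -2 + 1052/3 = 1046/3)
l(-1980)/4624860 + Q/1956420 = (1046/3)/4624860 - 3701635/1956420 = (1046/3)*(1/4624860) - 3701635*1/1956420 = 523/6937290 - 740327/391284 = -285314358461/150802810020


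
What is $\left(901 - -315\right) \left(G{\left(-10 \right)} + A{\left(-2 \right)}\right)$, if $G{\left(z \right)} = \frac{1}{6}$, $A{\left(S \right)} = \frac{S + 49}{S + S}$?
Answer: $- \frac{42256}{3} \approx -14085.0$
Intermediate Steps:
$A{\left(S \right)} = \frac{49 + S}{2 S}$
$G{\left(z \right)} = \frac{1}{6}$
$\left(901 - -315\right) \left(G{\left(-10 \right)} + A{\left(-2 \right)}\right) = \left(901 - -315\right) \left(\frac{1}{6} + \frac{49 - 2}{2 \left(-2\right)}\right) = \left(901 + 315\right) \left(\frac{1}{6} + \frac{1}{2} \left(- \frac{1}{2}\right) 47\right) = 1216 \left(\frac{1}{6} - \frac{47}{4}\right) = 1216 \left(- \frac{139}{12}\right) = - \frac{42256}{3}$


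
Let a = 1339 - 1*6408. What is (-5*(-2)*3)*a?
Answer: -152070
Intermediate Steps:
a = -5069 (a = 1339 - 6408 = -5069)
(-5*(-2)*3)*a = (-5*(-2)*3)*(-5069) = (10*3)*(-5069) = 30*(-5069) = -152070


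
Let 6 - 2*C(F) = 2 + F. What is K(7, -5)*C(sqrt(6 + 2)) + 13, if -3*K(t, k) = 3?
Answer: 11 + sqrt(2) ≈ 12.414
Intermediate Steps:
K(t, k) = -1 (K(t, k) = -1/3*3 = -1)
C(F) = 2 - F/2 (C(F) = 3 - (2 + F)/2 = 3 + (-1 - F/2) = 2 - F/2)
K(7, -5)*C(sqrt(6 + 2)) + 13 = -(2 - sqrt(6 + 2)/2) + 13 = -(2 - sqrt(2)) + 13 = (-2 + sqrt(2)) + 13 = 11 + sqrt(2)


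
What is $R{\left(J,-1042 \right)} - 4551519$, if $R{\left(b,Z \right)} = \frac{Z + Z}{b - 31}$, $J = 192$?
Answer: $- \frac{732796643}{161} \approx -4.5515 \cdot 10^{6}$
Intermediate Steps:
$R{\left(b,Z \right)} = \frac{2 Z}{-31 + b}$
$R{\left(J,-1042 \right)} - 4551519 = 2 \left(-1042\right) \frac{1}{-31 + 192} - 4551519 = 2 \left(-1042\right) \frac{1}{161} - 4551519 = - \frac{2084}{161} - 4551519 = - \frac{732796643}{161}$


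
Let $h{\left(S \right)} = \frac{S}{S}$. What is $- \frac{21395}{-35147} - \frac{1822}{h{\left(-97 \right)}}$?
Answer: $- \frac{64016439}{35147} \approx -1821.4$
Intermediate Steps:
$h{\left(S \right)} = 1$
$- \frac{21395}{-35147} - \frac{1822}{h{\left(-97 \right)}} = - \frac{21395}{-35147} - \frac{1822}{1} = \left(-21395\right) \left(- \frac{1}{35147}\right) - 1822 = \frac{21395}{35147} - 1822 = - \frac{64016439}{35147}$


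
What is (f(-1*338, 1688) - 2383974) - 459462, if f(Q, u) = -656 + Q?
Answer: -2844430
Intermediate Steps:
(f(-1*338, 1688) - 2383974) - 459462 = ((-656 - 1*338) - 2383974) - 459462 = ((-656 - 338) - 2383974) - 459462 = (-994 - 2383974) - 459462 = -2384968 - 459462 = -2844430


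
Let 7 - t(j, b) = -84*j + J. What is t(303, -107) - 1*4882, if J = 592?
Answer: 19985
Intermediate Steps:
t(j, b) = -585 + 84*j (t(j, b) = 7 - (-84*j + 592) = 7 - (592 - 84*j) = 7 + (-592 + 84*j) = -585 + 84*j)
t(303, -107) - 1*4882 = (-585 + 84*303) - 1*4882 = (-585 + 25452) - 4882 = 24867 - 4882 = 19985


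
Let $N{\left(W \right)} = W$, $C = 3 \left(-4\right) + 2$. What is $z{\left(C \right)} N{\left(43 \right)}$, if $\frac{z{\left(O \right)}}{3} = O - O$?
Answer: $0$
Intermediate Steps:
$C = -10$ ($C = -12 + 2 = -10$)
$z{\left(O \right)} = 0$ ($z{\left(O \right)} = 3 \left(O - O\right) = 3 \cdot 0 = 0$)
$z{\left(C \right)} N{\left(43 \right)} = 0 \cdot 43 = 0$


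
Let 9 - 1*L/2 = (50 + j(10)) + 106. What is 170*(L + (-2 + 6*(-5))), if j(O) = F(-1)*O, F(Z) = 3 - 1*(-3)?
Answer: -75820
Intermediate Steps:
F(Z) = 6 (F(Z) = 3 + 3 = 6)
j(O) = 6*O
L = -414 (L = 18 - 2*((50 + 6*10) + 106) = 18 - 2*((50 + 60) + 106) = 18 - 2*(110 + 106) = 18 - 2*216 = 18 - 432 = -414)
170*(L + (-2 + 6*(-5))) = 170*(-414 + (-2 + 6*(-5))) = 170*(-414 + (-2 - 30)) = 170*(-414 - 32) = 170*(-446) = -75820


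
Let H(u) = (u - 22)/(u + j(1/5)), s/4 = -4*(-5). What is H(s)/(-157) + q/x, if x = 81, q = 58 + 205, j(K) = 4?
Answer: 577291/178038 ≈ 3.2425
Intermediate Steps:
s = 80 (s = 4*(-4*(-5)) = 4*20 = 80)
q = 263
H(u) = (-22 + u)/(4 + u) (H(u) = (u - 22)/(u + 4) = (-22 + u)/(4 + u))
H(s)/(-157) + q/x = ((-22 + 80)/(4 + 80))/(-157) + 263/81 = (58/84)*(-1/157) + 263*(1/81) = ((1/84)*58)*(-1/157) + 263/81 = (29/42)*(-1/157) + 263/81 = -29/6594 + 263/81 = 577291/178038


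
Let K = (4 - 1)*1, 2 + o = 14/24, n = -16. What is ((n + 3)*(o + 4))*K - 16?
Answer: -467/4 ≈ -116.75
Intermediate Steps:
o = -17/12 (o = -2 + 14/24 = -2 + 14*(1/24) = -2 + 7/12 = -17/12 ≈ -1.4167)
K = 3 (K = 3*1 = 3)
((n + 3)*(o + 4))*K - 16 = ((-16 + 3)*(-17/12 + 4))*3 - 16 = -13*31/12*3 - 16 = -403/12*3 - 16 = -403/4 - 16 = -467/4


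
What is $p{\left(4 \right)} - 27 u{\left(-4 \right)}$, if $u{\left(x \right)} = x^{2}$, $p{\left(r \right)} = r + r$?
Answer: $-424$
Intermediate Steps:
$p{\left(r \right)} = 2 r$
$p{\left(4 \right)} - 27 u{\left(-4 \right)} = 2 \cdot 4 - 27 \left(-4\right)^{2} = 8 - 432 = -424$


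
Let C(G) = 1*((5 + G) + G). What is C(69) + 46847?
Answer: 46990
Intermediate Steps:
C(G) = 5 + 2*G (C(G) = 1*(5 + 2*G) = 5 + 2*G)
C(69) + 46847 = (5 + 2*69) + 46847 = (5 + 138) + 46847 = 143 + 46847 = 46990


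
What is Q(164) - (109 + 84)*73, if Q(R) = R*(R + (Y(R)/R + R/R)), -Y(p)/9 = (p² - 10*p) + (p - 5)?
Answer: -215764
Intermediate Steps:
Y(p) = 45 - 9*p² + 81*p (Y(p) = -9*((p² - 10*p) + (p - 5)) = -9*((p² - 10*p) + (-5 + p)) = -9*(-5 + p² - 9*p) = 45 - 9*p² + 81*p)
Q(R) = R*(1 + R + (45 - 9*R² + 81*R)/R) (Q(R) = R*(R + ((45 - 9*R² + 81*R)/R + R/R)) = R*(R + ((45 - 9*R² + 81*R)/R + 1)) = R*(R + (1 + (45 - 9*R² + 81*R)/R)) = R*(1 + R + (45 - 9*R² + 81*R)/R))
Q(164) - (109 + 84)*73 = (45 - 8*164² + 82*164) - (109 + 84)*73 = (45 - 8*26896 + 13448) - 193*73 = (45 - 215168 + 13448) - 1*14089 = -201675 - 14089 = -215764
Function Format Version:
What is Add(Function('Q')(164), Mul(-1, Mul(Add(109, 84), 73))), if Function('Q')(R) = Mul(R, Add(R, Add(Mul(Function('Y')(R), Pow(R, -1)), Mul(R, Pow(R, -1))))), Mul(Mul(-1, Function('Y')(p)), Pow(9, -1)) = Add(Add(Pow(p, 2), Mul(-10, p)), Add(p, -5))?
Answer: -215764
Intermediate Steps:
Function('Y')(p) = Add(45, Mul(-9, Pow(p, 2)), Mul(81, p)) (Function('Y')(p) = Mul(-9, Add(Add(Pow(p, 2), Mul(-10, p)), Add(p, -5))) = Mul(-9, Add(Add(Pow(p, 2), Mul(-10, p)), Add(-5, p))) = Mul(-9, Add(-5, Pow(p, 2), Mul(-9, p))) = Add(45, Mul(-9, Pow(p, 2)), Mul(81, p)))
Function('Q')(R) = Mul(R, Add(1, R, Mul(Pow(R, -1), Add(45, Mul(-9, Pow(R, 2)), Mul(81, R))))) (Function('Q')(R) = Mul(R, Add(R, Add(Mul(Add(45, Mul(-9, Pow(R, 2)), Mul(81, R)), Pow(R, -1)), Mul(R, Pow(R, -1))))) = Mul(R, Add(R, Add(Mul(Pow(R, -1), Add(45, Mul(-9, Pow(R, 2)), Mul(81, R))), 1))) = Mul(R, Add(R, Add(1, Mul(Pow(R, -1), Add(45, Mul(-9, Pow(R, 2)), Mul(81, R)))))) = Mul(R, Add(1, R, Mul(Pow(R, -1), Add(45, Mul(-9, Pow(R, 2)), Mul(81, R))))))
Add(Function('Q')(164), Mul(-1, Mul(Add(109, 84), 73))) = Add(Add(45, Mul(-8, Pow(164, 2)), Mul(82, 164)), Mul(-1, Mul(Add(109, 84), 73))) = Add(Add(45, Mul(-8, 26896), 13448), Mul(-1, Mul(193, 73))) = Add(Add(45, -215168, 13448), Mul(-1, 14089)) = Add(-201675, -14089) = -215764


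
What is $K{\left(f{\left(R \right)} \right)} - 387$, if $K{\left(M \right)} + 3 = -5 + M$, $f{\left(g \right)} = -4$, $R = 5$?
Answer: $-399$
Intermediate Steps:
$K{\left(M \right)} = -8 + M$ ($K{\left(M \right)} = -3 + \left(-5 + M\right) = -8 + M$)
$K{\left(f{\left(R \right)} \right)} - 387 = \left(-8 - 4\right) - 387 = -12 - 387 = -399$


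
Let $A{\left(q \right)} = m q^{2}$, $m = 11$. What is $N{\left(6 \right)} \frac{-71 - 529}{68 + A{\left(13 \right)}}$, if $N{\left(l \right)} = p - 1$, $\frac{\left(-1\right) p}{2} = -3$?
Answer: $- \frac{3000}{1927} \approx -1.5568$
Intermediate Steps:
$p = 6$ ($p = \left(-2\right) \left(-3\right) = 6$)
$A{\left(q \right)} = 11 q^{2}$
$N{\left(l \right)} = 5$ ($N{\left(l \right)} = 6 - 1 = 5$)
$N{\left(6 \right)} \frac{-71 - 529}{68 + A{\left(13 \right)}} = 5 \frac{-71 - 529}{68 + 11 \cdot 13^{2}} = 5 \left(- \frac{600}{68 + 11 \cdot 169}\right) = 5 \left(- \frac{600}{68 + 1859}\right) = 5 \left(- \frac{600}{1927}\right) = - \frac{3000}{1927}$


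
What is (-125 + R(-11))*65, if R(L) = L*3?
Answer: -10270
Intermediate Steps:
R(L) = 3*L
(-125 + R(-11))*65 = (-125 + 3*(-11))*65 = (-125 - 33)*65 = -158*65 = -10270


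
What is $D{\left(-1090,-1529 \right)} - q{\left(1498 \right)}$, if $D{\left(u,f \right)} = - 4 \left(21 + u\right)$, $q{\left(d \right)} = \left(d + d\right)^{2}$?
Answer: $-8971740$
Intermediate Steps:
$q{\left(d \right)} = 4 d^{2}$ ($q{\left(d \right)} = \left(2 d\right)^{2} = 4 d^{2}$)
$D{\left(u,f \right)} = -84 - 4 u$
$D{\left(-1090,-1529 \right)} - q{\left(1498 \right)} = \left(-84 - -4360\right) - 4 \cdot 1498^{2} = \left(-84 + 4360\right) - 4 \cdot 2244004 = 4276 - 8976016 = -8971740$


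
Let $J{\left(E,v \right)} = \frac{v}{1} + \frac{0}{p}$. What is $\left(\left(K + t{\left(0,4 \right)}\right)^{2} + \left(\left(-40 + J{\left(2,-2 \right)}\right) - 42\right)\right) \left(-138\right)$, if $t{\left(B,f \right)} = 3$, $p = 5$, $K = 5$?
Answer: $2760$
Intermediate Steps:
$J{\left(E,v \right)} = v$ ($J{\left(E,v \right)} = \frac{v}{1} + \frac{0}{5} = v 1 + 0 \cdot \frac{1}{5} = v + 0 = v$)
$\left(\left(K + t{\left(0,4 \right)}\right)^{2} + \left(\left(-40 + J{\left(2,-2 \right)}\right) - 42\right)\right) \left(-138\right) = \left(\left(5 + 3\right)^{2} - 84\right) \left(-138\right) = \left(8^{2} - 84\right) \left(-138\right) = \left(64 - 84\right) \left(-138\right) = \left(-20\right) \left(-138\right) = 2760$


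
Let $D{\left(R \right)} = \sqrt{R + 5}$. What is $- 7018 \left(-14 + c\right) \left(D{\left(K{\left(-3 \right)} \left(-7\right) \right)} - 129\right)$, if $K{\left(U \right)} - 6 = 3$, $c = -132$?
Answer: $-132177012 + 1024628 i \sqrt{58} \approx -1.3218 \cdot 10^{8} + 7.8033 \cdot 10^{6} i$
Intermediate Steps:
$K{\left(U \right)} = 9$ ($K{\left(U \right)} = 6 + 3 = 9$)
$D{\left(R \right)} = \sqrt{5 + R}$
$- 7018 \left(-14 + c\right) \left(D{\left(K{\left(-3 \right)} \left(-7\right) \right)} - 129\right) = - 7018 \left(-14 - 132\right) \left(\sqrt{5 + 9 \left(-7\right)} - 129\right) = - 7018 \left(- 146 \left(\sqrt{5 - 63} - 129\right)\right) = - 7018 \left(- 146 \left(\sqrt{-58} - 129\right)\right) = - 7018 \left(- 146 \left(i \sqrt{58} - 129\right)\right) = - 7018 \left(- 146 \left(-129 + i \sqrt{58}\right)\right) = - 7018 \left(18834 - 146 i \sqrt{58}\right) = -132177012 + 1024628 i \sqrt{58}$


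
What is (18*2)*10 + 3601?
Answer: 3961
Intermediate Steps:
(18*2)*10 + 3601 = 36*10 + 3601 = 360 + 3601 = 3961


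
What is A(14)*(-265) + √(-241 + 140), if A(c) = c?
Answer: -3710 + I*√101 ≈ -3710.0 + 10.05*I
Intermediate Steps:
A(14)*(-265) + √(-241 + 140) = 14*(-265) + √(-241 + 140) = -3710 + √(-101) = -3710 + I*√101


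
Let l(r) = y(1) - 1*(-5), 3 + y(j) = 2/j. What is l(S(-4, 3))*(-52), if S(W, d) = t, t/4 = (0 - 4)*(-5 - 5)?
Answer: -208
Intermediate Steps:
y(j) = -3 + 2/j
t = 160 (t = 4*((0 - 4)*(-5 - 5)) = 4*(-4*(-10)) = 4*40 = 160)
S(W, d) = 160
l(r) = 4 (l(r) = (-3 + 2/1) - 1*(-5) = (-3 + 2*1) + 5 = (-3 + 2) + 5 = -1 + 5 = 4)
l(S(-4, 3))*(-52) = 4*(-52) = -208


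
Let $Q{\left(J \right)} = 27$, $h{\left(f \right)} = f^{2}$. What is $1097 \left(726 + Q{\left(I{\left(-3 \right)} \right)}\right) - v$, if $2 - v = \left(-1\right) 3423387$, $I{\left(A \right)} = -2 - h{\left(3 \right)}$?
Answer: $-2597348$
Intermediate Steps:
$I{\left(A \right)} = -11$ ($I{\left(A \right)} = -2 - 3^{2} = -2 - 9 = -11$)
$v = 3423389$ ($v = 2 - \left(-1\right) 3423387 = 2 - -3423387 = 2 + 3423387 = 3423389$)
$1097 \left(726 + Q{\left(I{\left(-3 \right)} \right)}\right) - v = 1097 \left(726 + 27\right) - 3423389 = 1097 \cdot 753 - 3423389 = 826041 - 3423389 = -2597348$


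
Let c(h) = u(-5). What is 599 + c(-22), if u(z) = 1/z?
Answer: 2994/5 ≈ 598.80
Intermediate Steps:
c(h) = -⅕ (c(h) = 1/(-5) = -⅕)
599 + c(-22) = 599 - ⅕ = 2994/5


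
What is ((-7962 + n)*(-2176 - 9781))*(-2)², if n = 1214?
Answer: 322743344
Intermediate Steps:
((-7962 + n)*(-2176 - 9781))*(-2)² = ((-7962 + 1214)*(-2176 - 9781))*(-2)² = -6748*(-11957)*4 = 80685836*4 = 322743344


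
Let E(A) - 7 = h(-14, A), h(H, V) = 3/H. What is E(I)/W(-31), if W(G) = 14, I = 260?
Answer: 95/196 ≈ 0.48469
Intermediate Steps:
E(A) = 95/14 (E(A) = 7 + 3/(-14) = 7 + 3*(-1/14) = 7 - 3/14 = 95/14)
E(I)/W(-31) = (95/14)/14 = (95/14)*(1/14) = 95/196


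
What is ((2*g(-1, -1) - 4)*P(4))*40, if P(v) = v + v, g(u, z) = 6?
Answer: 2560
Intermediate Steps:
P(v) = 2*v
((2*g(-1, -1) - 4)*P(4))*40 = ((2*6 - 4)*(2*4))*40 = ((12 - 4)*8)*40 = (8*8)*40 = 64*40 = 2560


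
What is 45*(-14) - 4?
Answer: -634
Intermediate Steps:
45*(-14) - 4 = -630 - 4 = -634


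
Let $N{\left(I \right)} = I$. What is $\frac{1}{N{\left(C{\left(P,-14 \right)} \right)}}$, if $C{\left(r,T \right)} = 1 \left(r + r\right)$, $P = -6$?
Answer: $- \frac{1}{12} \approx -0.083333$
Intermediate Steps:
$C{\left(r,T \right)} = 2 r$ ($C{\left(r,T \right)} = 1 \cdot 2 r = 2 r$)
$\frac{1}{N{\left(C{\left(P,-14 \right)} \right)}} = \frac{1}{2 \left(-6\right)} = \frac{1}{-12} = - \frac{1}{12}$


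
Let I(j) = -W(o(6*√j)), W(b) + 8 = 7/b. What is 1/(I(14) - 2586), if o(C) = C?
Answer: -185616/478518041 + 6*√14/478518041 ≈ -0.00038785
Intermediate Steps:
W(b) = -8 + 7/b
I(j) = 8 - 7/(6*√j) (I(j) = -(-8 + 7/((6*√j))) = -(-8 + 7*(1/(6*√j))) = -(-8 + 7/(6*√j)) = 8 - 7/(6*√j))
1/(I(14) - 2586) = 1/((8 - √14/12) - 2586) = 1/(-2578 - √14/12)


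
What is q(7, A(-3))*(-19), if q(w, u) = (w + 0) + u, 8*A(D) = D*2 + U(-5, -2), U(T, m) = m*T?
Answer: -285/2 ≈ -142.50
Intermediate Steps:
U(T, m) = T*m
A(D) = 5/4 + D/4 (A(D) = (D*2 - 5*(-2))/8 = (2*D + 10)/8 = (10 + 2*D)/8 = 5/4 + D/4)
q(w, u) = u + w (q(w, u) = w + u = u + w)
q(7, A(-3))*(-19) = ((5/4 + (1/4)*(-3)) + 7)*(-19) = ((5/4 - 3/4) + 7)*(-19) = (1/2 + 7)*(-19) = (15/2)*(-19) = -285/2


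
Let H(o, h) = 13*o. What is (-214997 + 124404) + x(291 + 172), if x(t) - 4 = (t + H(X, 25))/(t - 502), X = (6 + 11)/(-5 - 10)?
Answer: -53001289/585 ≈ -90601.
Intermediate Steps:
X = -17/15 (X = 17/(-15) = 17*(-1/15) = -17/15 ≈ -1.1333)
x(t) = 4 + (-221/15 + t)/(-502 + t) (x(t) = 4 + (t + 13*(-17/15))/(t - 502) = 4 + (t - 221/15)/(-502 + t) = 4 + (-221/15 + t)/(-502 + t))
(-214997 + 124404) + x(291 + 172) = (-214997 + 124404) + (-30341 + 75*(291 + 172))/(15*(-502 + (291 + 172))) = -90593 + (-30341 + 75*463)/(15*(-502 + 463)) = -90593 + (1/15)*(-30341 + 34725)/(-39) = -90593 + (1/15)*(-1/39)*4384 = -90593 - 4384/585 = -53001289/585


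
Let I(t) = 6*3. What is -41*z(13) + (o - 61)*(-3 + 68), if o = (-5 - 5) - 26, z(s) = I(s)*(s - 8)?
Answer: -9995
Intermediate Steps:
I(t) = 18
z(s) = -144 + 18*s (z(s) = 18*(s - 8) = 18*(-8 + s) = -144 + 18*s)
o = -36 (o = -10 - 26 = -36)
-41*z(13) + (o - 61)*(-3 + 68) = -41*(-144 + 18*13) + (-36 - 61)*(-3 + 68) = -41*(-144 + 234) - 97*65 = -41*90 - 6305 = -3690 - 6305 = -9995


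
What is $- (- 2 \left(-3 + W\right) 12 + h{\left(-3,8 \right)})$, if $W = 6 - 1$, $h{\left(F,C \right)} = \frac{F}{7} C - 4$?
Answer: $\frac{388}{7} \approx 55.429$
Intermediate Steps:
$h{\left(F,C \right)} = -4 + \frac{C F}{7}$ ($h{\left(F,C \right)} = F \frac{1}{7} C - 4 = \frac{F}{7} C - 4 = \frac{C F}{7} - 4 = -4 + \frac{C F}{7}$)
$W = 5$
$- (- 2 \left(-3 + W\right) 12 + h{\left(-3,8 \right)}) = - (- 2 \left(-3 + 5\right) 12 - \left(4 - - \frac{24}{7}\right)) = - (\left(-2\right) 2 \cdot 12 - \frac{52}{7}) = - (\left(-4\right) 12 - \frac{52}{7}) = - (-48 - \frac{52}{7}) = \left(-1\right) \left(- \frac{388}{7}\right) = \frac{388}{7}$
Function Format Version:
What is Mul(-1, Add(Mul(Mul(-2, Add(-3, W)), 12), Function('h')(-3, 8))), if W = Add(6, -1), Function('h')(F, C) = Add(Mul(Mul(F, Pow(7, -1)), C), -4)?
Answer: Rational(388, 7) ≈ 55.429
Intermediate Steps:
Function('h')(F, C) = Add(-4, Mul(Rational(1, 7), C, F)) (Function('h')(F, C) = Add(Mul(Mul(F, Rational(1, 7)), C), -4) = Add(Mul(Mul(Rational(1, 7), F), C), -4) = Add(Mul(Rational(1, 7), C, F), -4) = Add(-4, Mul(Rational(1, 7), C, F)))
W = 5
Mul(-1, Add(Mul(Mul(-2, Add(-3, W)), 12), Function('h')(-3, 8))) = Mul(-1, Add(Mul(Mul(-2, Add(-3, 5)), 12), Add(-4, Mul(Rational(1, 7), 8, -3)))) = Mul(-1, Add(Mul(Mul(-2, 2), 12), Add(-4, Rational(-24, 7)))) = Mul(-1, Add(Mul(-4, 12), Rational(-52, 7))) = Mul(-1, Add(-48, Rational(-52, 7))) = Mul(-1, Rational(-388, 7)) = Rational(388, 7)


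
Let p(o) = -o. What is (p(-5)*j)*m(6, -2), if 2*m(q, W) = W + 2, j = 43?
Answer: 0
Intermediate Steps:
m(q, W) = 1 + W/2 (m(q, W) = (W + 2)/2 = (2 + W)/2 = 1 + W/2)
(p(-5)*j)*m(6, -2) = (-1*(-5)*43)*(1 + (½)*(-2)) = (5*43)*(1 - 1) = 215*0 = 0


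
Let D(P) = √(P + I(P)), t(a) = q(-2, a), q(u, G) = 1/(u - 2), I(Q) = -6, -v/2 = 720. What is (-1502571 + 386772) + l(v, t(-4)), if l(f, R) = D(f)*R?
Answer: -1115799 - I*√1446/4 ≈ -1.1158e+6 - 9.5066*I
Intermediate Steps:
v = -1440 (v = -2*720 = -1440)
q(u, G) = 1/(-2 + u)
t(a) = -¼ (t(a) = 1/(-2 - 2) = 1/(-4) = -¼)
D(P) = √(-6 + P) (D(P) = √(P - 6) = √(-6 + P))
l(f, R) = R*√(-6 + f) (l(f, R) = √(-6 + f)*R = R*√(-6 + f))
(-1502571 + 386772) + l(v, t(-4)) = (-1502571 + 386772) - √(-6 - 1440)/4 = -1115799 - I*√1446/4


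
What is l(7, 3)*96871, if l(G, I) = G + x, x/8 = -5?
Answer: -3196743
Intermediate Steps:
x = -40 (x = 8*(-5) = -40)
l(G, I) = -40 + G (l(G, I) = G - 40 = -40 + G)
l(7, 3)*96871 = (-40 + 7)*96871 = -33*96871 = -3196743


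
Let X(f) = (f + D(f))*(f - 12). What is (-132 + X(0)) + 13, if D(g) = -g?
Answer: -119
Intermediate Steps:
X(f) = 0 (X(f) = (f - f)*(f - 12) = 0*(-12 + f) = 0)
(-132 + X(0)) + 13 = (-132 + 0) + 13 = -132 + 13 = -119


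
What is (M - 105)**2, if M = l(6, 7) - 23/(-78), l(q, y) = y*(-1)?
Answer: 75916369/6084 ≈ 12478.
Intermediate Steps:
l(q, y) = -y
M = -523/78 (M = -1*7 - 23/(-78) = -7 - 23*(-1)/78 = -7 - 1*(-23/78) = -7 + 23/78 = -523/78 ≈ -6.7051)
(M - 105)**2 = (-523/78 - 105)**2 = (-8713/78)**2 = 75916369/6084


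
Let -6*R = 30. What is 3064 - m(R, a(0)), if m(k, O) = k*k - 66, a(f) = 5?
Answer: 3105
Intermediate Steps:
R = -5 (R = -1/6*30 = -5)
m(k, O) = -66 + k**2 (m(k, O) = k**2 - 66 = -66 + k**2)
3064 - m(R, a(0)) = 3064 - (-66 + (-5)**2) = 3064 - (-66 + 25) = 3064 - 1*(-41) = 3064 + 41 = 3105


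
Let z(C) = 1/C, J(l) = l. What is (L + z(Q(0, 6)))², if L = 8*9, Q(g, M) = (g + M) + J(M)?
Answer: 748225/144 ≈ 5196.0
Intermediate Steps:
Q(g, M) = g + 2*M (Q(g, M) = (g + M) + M = (M + g) + M = g + 2*M)
L = 72
(L + z(Q(0, 6)))² = (72 + 1/(0 + 2*6))² = (72 + 1/(0 + 12))² = (72 + 1/12)² = (865/12)² = 748225/144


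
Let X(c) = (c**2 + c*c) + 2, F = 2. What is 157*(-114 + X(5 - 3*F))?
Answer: -17270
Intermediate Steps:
X(c) = 2 + 2*c**2 (X(c) = (c**2 + c**2) + 2 = 2*c**2 + 2 = 2 + 2*c**2)
157*(-114 + X(5 - 3*F)) = 157*(-114 + (2 + 2*(5 - 3*2)**2)) = 157*(-114 + (2 + 2*(5 - 6)**2)) = 157*(-114 + (2 + 2*(-1)**2)) = 157*(-114 + (2 + 2*1)) = 157*(-114 + (2 + 2)) = 157*(-114 + 4) = 157*(-110) = -17270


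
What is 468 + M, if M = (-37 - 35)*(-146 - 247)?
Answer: 28764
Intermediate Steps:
M = 28296 (M = -72*(-393) = 28296)
468 + M = 468 + 28296 = 28764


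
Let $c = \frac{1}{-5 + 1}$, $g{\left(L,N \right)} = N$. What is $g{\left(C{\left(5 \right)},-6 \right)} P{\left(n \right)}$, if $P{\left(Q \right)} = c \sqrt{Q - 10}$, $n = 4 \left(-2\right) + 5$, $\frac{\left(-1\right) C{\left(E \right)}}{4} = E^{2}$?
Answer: $\frac{3 i \sqrt{13}}{2} \approx 5.4083 i$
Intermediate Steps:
$C{\left(E \right)} = - 4 E^{2}$
$c = - \frac{1}{4}$ ($c = \frac{1}{-4} = - \frac{1}{4} \approx -0.25$)
$n = -3$ ($n = -8 + 5 = -3$)
$P{\left(Q \right)} = - \frac{\sqrt{-10 + Q}}{4}$ ($P{\left(Q \right)} = - \frac{\sqrt{Q - 10}}{4} = - \frac{\sqrt{-10 + Q}}{4}$)
$g{\left(C{\left(5 \right)},-6 \right)} P{\left(n \right)} = - 6 \left(- \frac{\sqrt{-10 - 3}}{4}\right) = - 6 \left(- \frac{\sqrt{-13}}{4}\right) = - 6 \left(- \frac{i \sqrt{13}}{4}\right) = \frac{3 i \sqrt{13}}{2}$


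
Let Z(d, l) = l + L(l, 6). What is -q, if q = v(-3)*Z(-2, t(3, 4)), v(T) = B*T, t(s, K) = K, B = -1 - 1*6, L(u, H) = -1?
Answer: -63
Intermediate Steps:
B = -7 (B = -1 - 6 = -7)
Z(d, l) = -1 + l (Z(d, l) = l - 1 = -1 + l)
v(T) = -7*T
q = 63 (q = (-7*(-3))*(-1 + 4) = 21*3 = 63)
-q = -1*63 = -63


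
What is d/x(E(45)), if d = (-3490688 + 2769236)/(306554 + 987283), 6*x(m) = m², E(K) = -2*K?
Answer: -120242/291113325 ≈ -0.00041304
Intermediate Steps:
x(m) = m²/6
d = -240484/431279 (d = -721452/1293837 = -721452*1/1293837 = -240484/431279 ≈ -0.55761)
d/x(E(45)) = -240484/(431279*((-2*45)²/6)) = -240484/(431279*((⅙)*(-90)²)) = -240484/(431279*((⅙)*8100)) = -240484/431279/1350 = -240484/431279*1/1350 = -120242/291113325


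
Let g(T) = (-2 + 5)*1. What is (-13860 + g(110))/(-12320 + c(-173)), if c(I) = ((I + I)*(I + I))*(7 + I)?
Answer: 4619/6628392 ≈ 0.00069685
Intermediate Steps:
c(I) = 4*I²*(7 + I) (c(I) = ((2*I)*(2*I))*(7 + I) = (4*I²)*(7 + I) = 4*I²*(7 + I))
g(T) = 3 (g(T) = 3*1 = 3)
(-13860 + g(110))/(-12320 + c(-173)) = (-13860 + 3)/(-12320 + 4*(-173)²*(7 - 173)) = -13857/(-12320 + 4*29929*(-166)) = -13857/(-12320 - 19872856) = -13857/(-19885176) = -13857*(-1/19885176) = 4619/6628392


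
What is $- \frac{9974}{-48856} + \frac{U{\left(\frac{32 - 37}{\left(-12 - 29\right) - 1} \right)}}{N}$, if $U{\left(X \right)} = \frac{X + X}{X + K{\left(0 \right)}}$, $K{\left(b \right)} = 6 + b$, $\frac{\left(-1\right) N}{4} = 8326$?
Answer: $\frac{2667757941}{13067648674} \approx 0.20415$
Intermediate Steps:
$N = -33304$ ($N = \left(-4\right) 8326 = -33304$)
$U{\left(X \right)} = \frac{2 X}{6 + X}$ ($U{\left(X \right)} = \frac{X + X}{X + \left(6 + 0\right)} = \frac{2 X}{X + 6} = \frac{2 X}{6 + X}$)
$- \frac{9974}{-48856} + \frac{U{\left(\frac{32 - 37}{\left(-12 - 29\right) - 1} \right)}}{N} = - \frac{9974}{-48856} + \frac{2 \frac{32 - 37}{\left(-12 - 29\right) - 1} \frac{1}{6 + \frac{32 - 37}{\left(-12 - 29\right) - 1}}}{-33304} = \left(-9974\right) \left(- \frac{1}{48856}\right) + \frac{2 \left(- \frac{5}{\left(-12 - 29\right) - 1}\right)}{6 - \frac{5}{\left(-12 - 29\right) - 1}} \left(- \frac{1}{33304}\right) = \frac{4987}{24428} + \frac{2 \left(- \frac{5}{-41 - 1}\right)}{6 - \frac{5}{-41 - 1}} \left(- \frac{1}{33304}\right) = \frac{4987}{24428} + \frac{2 \left(- \frac{5}{-42}\right)}{6 - \frac{5}{-42}} \left(- \frac{1}{33304}\right) = \frac{4987}{24428} + \frac{2 \left(\left(-5\right) \left(- \frac{1}{42}\right)\right)}{6 - - \frac{5}{42}} \left(- \frac{1}{33304}\right) = \frac{4987}{24428} + 2 \cdot \frac{5}{42} \frac{1}{6 + \frac{5}{42}} \left(- \frac{1}{33304}\right) = \frac{4987}{24428} + 2 \cdot \frac{5}{42} \frac{1}{\frac{257}{42}} \left(- \frac{1}{33304}\right) = \frac{4987}{24428} + 2 \cdot \frac{5}{42} \cdot \frac{42}{257} \left(- \frac{1}{33304}\right) = \frac{4987}{24428} + \frac{10}{257} \left(- \frac{1}{33304}\right) = \frac{4987}{24428} - \frac{5}{4279564} = \frac{2667757941}{13067648674}$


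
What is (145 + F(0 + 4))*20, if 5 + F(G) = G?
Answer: 2880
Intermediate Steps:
F(G) = -5 + G
(145 + F(0 + 4))*20 = (145 + (-5 + (0 + 4)))*20 = (145 + (-5 + 4))*20 = (145 - 1)*20 = 144*20 = 2880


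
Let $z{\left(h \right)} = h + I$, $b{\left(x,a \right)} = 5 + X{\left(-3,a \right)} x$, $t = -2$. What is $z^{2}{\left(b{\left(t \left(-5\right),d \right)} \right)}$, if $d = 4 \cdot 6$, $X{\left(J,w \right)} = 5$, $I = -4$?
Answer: $2601$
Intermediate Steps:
$d = 24$
$b{\left(x,a \right)} = 5 + 5 x$
$z{\left(h \right)} = -4 + h$ ($z{\left(h \right)} = h - 4 = -4 + h$)
$z^{2}{\left(b{\left(t \left(-5\right),d \right)} \right)} = \left(-4 + \left(5 + 5 \left(\left(-2\right) \left(-5\right)\right)\right)\right)^{2} = \left(-4 + \left(5 + 5 \cdot 10\right)\right)^{2} = \left(-4 + \left(5 + 50\right)\right)^{2} = \left(-4 + 55\right)^{2} = 51^{2} = 2601$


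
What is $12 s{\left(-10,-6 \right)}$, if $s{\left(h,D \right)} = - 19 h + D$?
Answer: $2208$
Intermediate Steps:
$s{\left(h,D \right)} = D - 19 h$
$12 s{\left(-10,-6 \right)} = 12 \left(-6 - -190\right) = 12 \left(-6 + 190\right) = 12 \cdot 184 = 2208$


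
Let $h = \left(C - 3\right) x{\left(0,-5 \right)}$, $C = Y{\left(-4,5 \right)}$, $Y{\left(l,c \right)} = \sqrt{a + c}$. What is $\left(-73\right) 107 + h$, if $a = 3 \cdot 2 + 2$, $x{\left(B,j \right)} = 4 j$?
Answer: $-7751 - 20 \sqrt{13} \approx -7823.1$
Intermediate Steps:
$a = 8$ ($a = 6 + 2 = 8$)
$Y{\left(l,c \right)} = \sqrt{8 + c}$
$C = \sqrt{13}$ ($C = \sqrt{8 + 5} = \sqrt{13} \approx 3.6056$)
$h = 60 - 20 \sqrt{13}$ ($h = \left(\sqrt{13} - 3\right) 4 \left(-5\right) = \left(-3 + \sqrt{13}\right) \left(-20\right) = 60 - 20 \sqrt{13} \approx -12.111$)
$\left(-73\right) 107 + h = \left(-73\right) 107 + \left(60 - 20 \sqrt{13}\right) = -7811 + \left(60 - 20 \sqrt{13}\right) = -7751 - 20 \sqrt{13}$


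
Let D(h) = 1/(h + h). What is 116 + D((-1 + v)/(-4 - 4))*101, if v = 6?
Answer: 176/5 ≈ 35.200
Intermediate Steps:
D(h) = 1/(2*h)
116 + D((-1 + v)/(-4 - 4))*101 = 116 + (1/(2*(((-1 + 6)/(-4 - 4)))))*101 = 116 + (1/(2*((5/(-8)))))*101 = 116 + (1/(2*((5*(-⅛)))))*101 = 116 + (1/(2*(-5/8)))*101 = 116 + ((½)*(-8/5))*101 = 116 - ⅘*101 = 116 - 404/5 = 176/5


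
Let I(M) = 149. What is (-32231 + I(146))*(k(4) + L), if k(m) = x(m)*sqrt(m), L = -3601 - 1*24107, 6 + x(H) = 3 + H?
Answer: 888863892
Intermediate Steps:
x(H) = -3 + H (x(H) = -6 + (3 + H) = -3 + H)
L = -27708 (L = -3601 - 24107 = -27708)
k(m) = sqrt(m)*(-3 + m) (k(m) = (-3 + m)*sqrt(m) = sqrt(m)*(-3 + m))
(-32231 + I(146))*(k(4) + L) = (-32231 + 149)*(sqrt(4)*(-3 + 4) - 27708) = -32082*(2*1 - 27708) = -32082*(2 - 27708) = -32082*(-27706) = 888863892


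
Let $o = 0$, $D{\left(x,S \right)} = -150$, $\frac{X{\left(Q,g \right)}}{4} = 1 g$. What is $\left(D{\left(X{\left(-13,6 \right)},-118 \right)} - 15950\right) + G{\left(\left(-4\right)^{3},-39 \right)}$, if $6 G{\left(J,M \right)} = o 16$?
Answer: $-16100$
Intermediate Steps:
$X{\left(Q,g \right)} = 4 g$ ($X{\left(Q,g \right)} = 4 \cdot 1 g = 4 g$)
$G{\left(J,M \right)} = 0$ ($G{\left(J,M \right)} = \frac{0 \cdot 16}{6} = \frac{1}{6} \cdot 0 = 0$)
$\left(D{\left(X{\left(-13,6 \right)},-118 \right)} - 15950\right) + G{\left(\left(-4\right)^{3},-39 \right)} = \left(-150 - 15950\right) + 0 = -16100 + 0 = -16100$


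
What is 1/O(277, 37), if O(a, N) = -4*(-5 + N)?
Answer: -1/128 ≈ -0.0078125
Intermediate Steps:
O(a, N) = 20 - 4*N
1/O(277, 37) = 1/(20 - 4*37) = 1/(20 - 148) = 1/(-128) = -1/128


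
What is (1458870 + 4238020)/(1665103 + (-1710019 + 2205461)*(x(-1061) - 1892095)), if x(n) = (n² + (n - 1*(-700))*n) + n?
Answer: -1139378/38090635177 ≈ -2.9912e-5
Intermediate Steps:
x(n) = n + n² + n*(700 + n) (x(n) = (n² + (n + 700)*n) + n = (n² + (700 + n)*n) + n = (n² + n*(700 + n)) + n = n + n² + n*(700 + n))
(1458870 + 4238020)/(1665103 + (-1710019 + 2205461)*(x(-1061) - 1892095)) = (1458870 + 4238020)/(1665103 + (-1710019 + 2205461)*(-1061*(701 + 2*(-1061)) - 1892095)) = 5696890/(1665103 + 495442*(-1061*(701 - 2122) - 1892095)) = 5696890/(1665103 + 495442*(-1061*(-1421) - 1892095)) = 5696890/(1665103 + 495442*(1507681 - 1892095)) = 5696890/(1665103 + 495442*(-384414)) = 5696890/(1665103 - 190454840988) = 5696890/(-190453175885) = 5696890*(-1/190453175885) = -1139378/38090635177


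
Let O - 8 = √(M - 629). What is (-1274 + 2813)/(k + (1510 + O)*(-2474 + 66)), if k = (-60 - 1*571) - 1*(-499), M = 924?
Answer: -1406444391/3340198559924 + 463239*√295/1670099279962 ≈ -0.00041630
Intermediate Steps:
k = -132 (k = (-60 - 571) + 499 = -631 + 499 = -132)
O = 8 + √295 (O = 8 + √(924 - 629) = 8 + √295 ≈ 25.176)
(-1274 + 2813)/(k + (1510 + O)*(-2474 + 66)) = (-1274 + 2813)/(-132 + (1510 + (8 + √295))*(-2474 + 66)) = 1539/(-132 + (1518 + √295)*(-2408)) = 1539/(-132 + (-3655344 - 2408*√295)) = 1539/(-3655476 - 2408*√295)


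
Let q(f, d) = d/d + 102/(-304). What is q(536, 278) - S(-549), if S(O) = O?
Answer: 83549/152 ≈ 549.66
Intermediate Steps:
q(f, d) = 101/152 (q(f, d) = 1 + 102*(-1/304) = 1 - 51/152 = 101/152)
q(536, 278) - S(-549) = 101/152 - 1*(-549) = 101/152 + 549 = 83549/152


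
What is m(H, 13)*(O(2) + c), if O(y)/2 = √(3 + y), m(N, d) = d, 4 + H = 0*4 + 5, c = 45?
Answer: 585 + 26*√5 ≈ 643.14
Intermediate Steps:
H = 1 (H = -4 + (0*4 + 5) = -4 + (0 + 5) = -4 + 5 = 1)
O(y) = 2*√(3 + y)
m(H, 13)*(O(2) + c) = 13*(2*√(3 + 2) + 45) = 13*(2*√5 + 45) = 13*(45 + 2*√5) = 585 + 26*√5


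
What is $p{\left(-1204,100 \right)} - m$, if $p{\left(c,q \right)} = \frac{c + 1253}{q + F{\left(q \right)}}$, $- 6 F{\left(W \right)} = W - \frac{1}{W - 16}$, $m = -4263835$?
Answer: $\frac{179085358531}{42001} \approx 4.2638 \cdot 10^{6}$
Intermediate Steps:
$F{\left(W \right)} = - \frac{W}{6} + \frac{1}{6 \left(-16 + W\right)}$ ($F{\left(W \right)} = - \frac{W - \frac{1}{W - 16}}{6} = - \frac{W - \frac{1}{-16 + W}}{6} = - \frac{W}{6} + \frac{1}{6 \left(-16 + W\right)}$)
$p{\left(c,q \right)} = \frac{1253 + c}{q + \frac{1 - q^{2} + 16 q}{6 \left(-16 + q\right)}}$ ($p{\left(c,q \right)} = \frac{c + 1253}{q + \frac{1 - q^{2} + 16 q}{6 \left(-16 + q\right)}} = \frac{1253 + c}{q + \frac{1 - q^{2} + 16 q}{6 \left(-16 + q\right)}}$)
$p{\left(-1204,100 \right)} - m = \frac{6 \left(-16 + 100\right) \left(1253 - 1204\right)}{1 - 100^{2} + 16 \cdot 100 + 6 \cdot 100 \left(-16 + 100\right)} - -4263835 = 6 \frac{1}{1 - 10000 + 1600 + 6 \cdot 100 \cdot 84} \cdot 84 \cdot 49 + 4263835 = 6 \frac{1}{1 - 10000 + 1600 + 50400} \cdot 84 \cdot 49 + 4263835 = 6 \cdot \frac{1}{42001} \cdot 84 \cdot 49 + 4263835 = \frac{24696}{42001} + 4263835 = \frac{179085358531}{42001}$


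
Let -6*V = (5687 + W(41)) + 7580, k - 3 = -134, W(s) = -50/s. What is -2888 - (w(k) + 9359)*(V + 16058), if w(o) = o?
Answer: -5239117006/41 ≈ -1.2778e+8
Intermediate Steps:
k = -131 (k = 3 - 134 = -131)
V = -181299/82 (V = -((5687 - 50/41) + 7580)/6 = -(233117/41 + 7580)/6 = -⅙*543897/41 = -181299/82 ≈ -2211.0)
-2888 - (w(k) + 9359)*(V + 16058) = -2888 - (-131 + 9359)*(-181299/82 + 16058) = -2888 - 9228*1135457/82 = -2888 - 1*5238998598/41 = -2888 - 5238998598/41 = -5239117006/41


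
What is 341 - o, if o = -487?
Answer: 828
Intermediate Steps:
341 - o = 341 - 1*(-487) = 341 + 487 = 828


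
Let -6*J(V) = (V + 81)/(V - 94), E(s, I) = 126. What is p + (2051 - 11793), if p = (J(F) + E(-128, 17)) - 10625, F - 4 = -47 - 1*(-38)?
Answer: -6011539/297 ≈ -20241.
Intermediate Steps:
F = -5 (F = 4 + (-47 - 1*(-38)) = 4 + (-47 + 38) = 4 - 9 = -5)
J(V) = -(81 + V)/(6*(-94 + V)) (J(V) = -(V + 81)/(6*(V - 94)) = -(81 + V)/(6*(-94 + V)))
p = -3118165/297 (p = ((-81 - 1*(-5))/(6*(-94 - 5)) + 126) - 10625 = ((⅙)*(-81 + 5)/(-99) + 126) - 10625 = ((⅙)*(-1/99)*(-76) + 126) - 10625 = (38/297 + 126) - 10625 = 37460/297 - 10625 = -3118165/297 ≈ -10499.)
p + (2051 - 11793) = -3118165/297 + (2051 - 11793) = -3118165/297 - 9742 = -6011539/297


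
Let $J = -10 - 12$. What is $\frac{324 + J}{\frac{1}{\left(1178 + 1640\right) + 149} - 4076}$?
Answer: $- \frac{896034}{12093491} \approx -0.074092$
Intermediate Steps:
$J = -22$ ($J = -10 - 12 = -22$)
$\frac{324 + J}{\frac{1}{\left(1178 + 1640\right) + 149} - 4076} = \frac{324 - 22}{\frac{1}{\left(1178 + 1640\right) + 149} - 4076} = \frac{302}{\frac{1}{2818 + 149} - 4076} = \frac{302}{\frac{1}{2967} - 4076} = \frac{302}{- \frac{12093491}{2967}} = 302 \left(- \frac{2967}{12093491}\right) = - \frac{896034}{12093491}$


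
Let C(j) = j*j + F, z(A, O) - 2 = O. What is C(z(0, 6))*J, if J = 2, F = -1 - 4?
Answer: 118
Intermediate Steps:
F = -5
z(A, O) = 2 + O
C(j) = -5 + j² (C(j) = j*j - 5 = j² - 5 = -5 + j²)
C(z(0, 6))*J = (-5 + (2 + 6)²)*2 = (-5 + 8²)*2 = (-5 + 64)*2 = 59*2 = 118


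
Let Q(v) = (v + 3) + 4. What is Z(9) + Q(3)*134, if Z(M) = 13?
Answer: 1353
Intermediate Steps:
Q(v) = 7 + v (Q(v) = (3 + v) + 4 = 7 + v)
Z(9) + Q(3)*134 = 13 + (7 + 3)*134 = 13 + 10*134 = 13 + 1340 = 1353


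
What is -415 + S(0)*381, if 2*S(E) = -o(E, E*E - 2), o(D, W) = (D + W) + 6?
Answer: -1177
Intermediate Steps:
o(D, W) = 6 + D + W
S(E) = -2 - E/2 - E²/2 (S(E) = (-(6 + E + (E*E - 2)))/2 = (-(6 + E + (E² - 2)))/2 = (-(6 + E + (-2 + E²)))/2 = (-(4 + E + E²))/2 = (-4 - E - E²)/2 = -2 - E/2 - E²/2)
-415 + S(0)*381 = -415 + (-2 - ½*0 - ½*0²)*381 = -415 + (-2 + 0 - ½*0)*381 = -415 + (-2 + 0 + 0)*381 = -415 - 2*381 = -415 - 762 = -1177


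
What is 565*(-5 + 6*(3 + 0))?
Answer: 7345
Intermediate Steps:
565*(-5 + 6*(3 + 0)) = 565*(-5 + 6*3) = 565*(-5 + 18) = 565*13 = 7345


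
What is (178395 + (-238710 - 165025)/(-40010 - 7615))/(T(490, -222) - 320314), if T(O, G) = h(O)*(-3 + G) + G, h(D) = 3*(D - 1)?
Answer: -1699293122/6197069775 ≈ -0.27421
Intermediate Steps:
h(D) = -3 + 3*D (h(D) = 3*(-1 + D) = -3 + 3*D)
T(O, G) = G + (-3 + G)*(-3 + 3*O) (T(O, G) = (-3 + 3*O)*(-3 + G) + G = (-3 + G)*(-3 + 3*O) + G = G + (-3 + G)*(-3 + 3*O))
(178395 + (-238710 - 165025)/(-40010 - 7615))/(T(490, -222) - 320314) = (178395 + (-238710 - 165025)/(-40010 - 7615))/((9 - 222 - 9*490 + 3*(-222)*(-1 + 490)) - 320314) = (178395 - 403735/(-47625))/((9 - 222 - 4410 + 3*(-222)*489) - 320314) = (178395 - 403735*(-1/47625))/((9 - 222 - 4410 - 325674) - 320314) = (178395 + 80747/9525)/(-330297 - 320314) = (1699293122/9525)/(-650611) = (1699293122/9525)*(-1/650611) = -1699293122/6197069775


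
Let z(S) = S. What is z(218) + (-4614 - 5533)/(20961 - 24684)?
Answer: 11257/51 ≈ 220.73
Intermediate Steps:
z(218) + (-4614 - 5533)/(20961 - 24684) = 218 + (-4614 - 5533)/(20961 - 24684) = 218 - 10147/(-3723) = 218 - 10147*(-1/3723) = 218 + 139/51 = 11257/51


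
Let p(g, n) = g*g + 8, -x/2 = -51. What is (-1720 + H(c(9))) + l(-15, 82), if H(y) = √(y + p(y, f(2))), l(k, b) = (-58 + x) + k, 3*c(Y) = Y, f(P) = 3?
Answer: -1691 + 2*√5 ≈ -1686.5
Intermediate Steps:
x = 102 (x = -2*(-51) = 102)
c(Y) = Y/3
p(g, n) = 8 + g² (p(g, n) = g² + 8 = 8 + g²)
l(k, b) = 44 + k (l(k, b) = (-58 + 102) + k = 44 + k)
H(y) = √(8 + y + y²) (H(y) = √(y + (8 + y²)) = √(8 + y + y²))
(-1720 + H(c(9))) + l(-15, 82) = (-1720 + √(8 + (⅓)*9 + ((⅓)*9)²)) + (44 - 15) = (-1720 + √(8 + 3 + 3²)) + 29 = (-1720 + √(8 + 3 + 9)) + 29 = (-1720 + √20) + 29 = (-1720 + 2*√5) + 29 = -1691 + 2*√5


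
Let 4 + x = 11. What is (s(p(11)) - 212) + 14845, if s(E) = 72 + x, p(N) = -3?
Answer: 14712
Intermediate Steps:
x = 7 (x = -4 + 11 = 7)
s(E) = 79 (s(E) = 72 + 7 = 79)
(s(p(11)) - 212) + 14845 = (79 - 212) + 14845 = -133 + 14845 = 14712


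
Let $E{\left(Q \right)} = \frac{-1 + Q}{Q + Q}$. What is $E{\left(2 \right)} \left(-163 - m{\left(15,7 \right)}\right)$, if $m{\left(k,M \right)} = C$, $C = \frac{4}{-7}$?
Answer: $- \frac{1137}{28} \approx -40.607$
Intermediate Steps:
$C = - \frac{4}{7}$ ($C = 4 \left(- \frac{1}{7}\right) = - \frac{4}{7} \approx -0.57143$)
$m{\left(k,M \right)} = - \frac{4}{7}$
$E{\left(Q \right)} = \frac{-1 + Q}{2 Q}$
$E{\left(2 \right)} \left(-163 - m{\left(15,7 \right)}\right) = \frac{-1 + 2}{2 \cdot 2} \left(-163 - - \frac{4}{7}\right) = \frac{1}{2} \cdot \frac{1}{2} \cdot 1 \left(-163 + \frac{4}{7}\right) = \frac{1}{4} \left(- \frac{1137}{7}\right) = - \frac{1137}{28}$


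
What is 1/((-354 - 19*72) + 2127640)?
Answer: 1/2125918 ≈ 4.7039e-7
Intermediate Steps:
1/((-354 - 19*72) + 2127640) = 1/((-354 - 1368) + 2127640) = 1/(-1722 + 2127640) = 1/2125918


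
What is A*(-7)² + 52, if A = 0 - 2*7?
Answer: -634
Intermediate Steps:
A = -14 (A = 0 - 14 = -14)
A*(-7)² + 52 = -14*(-7)² + 52 = -14*49 + 52 = -686 + 52 = -634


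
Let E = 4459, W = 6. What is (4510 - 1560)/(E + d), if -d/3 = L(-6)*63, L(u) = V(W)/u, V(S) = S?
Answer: 1475/2324 ≈ 0.63468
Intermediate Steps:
L(u) = 6/u
d = 189 (d = -3*6/(-6)*63 = -3*6*(-⅙)*63 = -(-3)*63 = -3*(-63) = 189)
(4510 - 1560)/(E + d) = (4510 - 1560)/(4459 + 189) = 2950/4648 = 2950*(1/4648) = 1475/2324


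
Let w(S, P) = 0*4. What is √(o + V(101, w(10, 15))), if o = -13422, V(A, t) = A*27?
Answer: I*√10695 ≈ 103.42*I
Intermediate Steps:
w(S, P) = 0
V(A, t) = 27*A
√(o + V(101, w(10, 15))) = √(-13422 + 27*101) = √(-13422 + 2727) = √(-10695) = I*√10695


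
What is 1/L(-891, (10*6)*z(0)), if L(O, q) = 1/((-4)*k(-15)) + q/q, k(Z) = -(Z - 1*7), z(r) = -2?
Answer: 88/87 ≈ 1.0115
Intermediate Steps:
k(Z) = 7 - Z (k(Z) = -(Z - 7) = -(-7 + Z) = 7 - Z)
L(O, q) = 87/88 (L(O, q) = 1/((-4)*(7 - 1*(-15))) + q/q = -1/(4*(7 + 15)) + 1 = -¼/22 + 1 = -¼*1/22 + 1 = -1/88 + 1 = 87/88)
1/L(-891, (10*6)*z(0)) = 1/(87/88) = 88/87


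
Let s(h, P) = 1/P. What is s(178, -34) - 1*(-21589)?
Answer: 734025/34 ≈ 21589.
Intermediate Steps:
s(178, -34) - 1*(-21589) = 1/(-34) - 1*(-21589) = -1/34 + 21589 = 734025/34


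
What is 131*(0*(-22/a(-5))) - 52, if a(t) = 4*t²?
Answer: -52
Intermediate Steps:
131*(0*(-22/a(-5))) - 52 = 131*(0*(-22/(4*(-5)²))) - 52 = 131*(0*(-22/(4*25))) - 52 = 131*(0*(-22/100)) - 52 = 131*(0*(-22*1/100)) - 52 = 131*(0*(-11/50)) - 52 = 131*0 - 52 = 0 - 52 = -52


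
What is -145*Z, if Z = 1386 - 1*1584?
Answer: 28710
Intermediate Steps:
Z = -198 (Z = 1386 - 1584 = -198)
-145*Z = -145*(-198) = 28710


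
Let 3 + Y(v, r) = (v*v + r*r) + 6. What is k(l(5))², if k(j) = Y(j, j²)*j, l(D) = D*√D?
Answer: 31019626125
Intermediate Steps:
Y(v, r) = 3 + r² + v² (Y(v, r) = -3 + ((v*v + r*r) + 6) = -3 + ((v² + r²) + 6) = -3 + ((r² + v²) + 6) = -3 + (6 + r² + v²) = 3 + r² + v²)
l(D) = D^(3/2)
k(j) = j*(3 + j² + j⁴) (k(j) = (3 + (j²)² + j²)*j = (3 + j⁴ + j²)*j = (3 + j² + j⁴)*j = j*(3 + j² + j⁴))
k(l(5))² = (5^(3/2)*(3 + (5^(3/2))² + (5^(3/2))⁴))² = ((5*√5)*(3 + (5*√5)² + (5*√5)⁴))² = ((5*√5)*(3 + 125 + 15625))² = ((5*√5)*15753)² = (78765*√5)² = 31019626125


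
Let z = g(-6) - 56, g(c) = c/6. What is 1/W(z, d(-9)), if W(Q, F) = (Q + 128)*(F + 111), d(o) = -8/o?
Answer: 9/71497 ≈ 0.00012588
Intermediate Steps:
g(c) = c/6 (g(c) = c*(⅙) = c/6)
z = -57 (z = (⅙)*(-6) - 56 = -1 - 56 = -57)
W(Q, F) = (111 + F)*(128 + Q) (W(Q, F) = (128 + Q)*(111 + F) = (111 + F)*(128 + Q))
1/W(z, d(-9)) = 1/(14208 + 111*(-57) + 128*(-8/(-9)) - 8/(-9)*(-57)) = 1/(14208 - 6327 + 128*(-8*(-⅑)) - 8*(-⅑)*(-57)) = 1/(14208 - 6327 + 128*(8/9) + (8/9)*(-57)) = 1/(14208 - 6327 + 1024/9 - 152/3) = 1/(71497/9) = 9/71497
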